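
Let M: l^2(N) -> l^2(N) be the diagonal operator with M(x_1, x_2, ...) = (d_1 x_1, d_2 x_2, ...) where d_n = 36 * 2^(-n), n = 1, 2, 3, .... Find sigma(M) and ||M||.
sigma(M) = {36 * 2^(-n) : n ≥ 1} ∪ {0}; ||M|| = 18

A bounded diagonal operator on l^2 with diagonal entries d_n has spectrum equal to the closure of {d_n : n ≥ 1}: every d_n is an eigenvalue (with eigenvector e_n), so {d_n} ⊂ sigma(M); the spectrum is closed, so its closure is too; and for lambda not in the closure, (M - lambda I) has bounded inverse (the diagonal entries 1/(d_n - lambda) are bounded). For our sequence d_n = 36 * 2^(-n), n = 1, 2, 3, ...:
  - {d_n} = {36 * 2^(-n) : n ≥ 1}; the only limit point is 0
  - closure = {36 * 2^(-n) : n ≥ 1} ∪ {0}
For the norm: a diagonal operator has ||M|| = sup_n |d_n|. Here d_n = 36 * 2^(-n) is positive and decreasing, so sup_n |d_n| = d_1 = 36/2 = 18. So ||M|| = 18.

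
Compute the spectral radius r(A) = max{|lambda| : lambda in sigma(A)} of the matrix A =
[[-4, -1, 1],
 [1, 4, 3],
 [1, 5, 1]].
r(A) ≈ 6.642

The eigenvalues of A are the roots of its characteristic polynomial. With M = A (coefficients from the trace, the sum of principal 2x2 minors, and det A):
  p(λ) = det(λ I - M) = λ^3 - λ^2 - 31λ - 43.
No integer candidate from the rational root theorem (±divisors of 43) is a root, so the roots are irrational. The cubic discriminant is Δ = 46036 > 0, so there are three distinct real roots. p(-5) = -38 and p(-4) = 1 have opposite signs, so a root lies in (-5, -4); Newton's method refines it to λ ≈ -4.0392. p(-2) = 7 and p(-1) = -14 have opposite signs, so a root lies in (-2, -1); Newton's method refines it to λ ≈ -1.6028. p(6) = -49 and p(7) = 34 have opposite signs, so a root lies in (6, 7); Newton's method refines it to λ ≈ 6.642. Check (Vieta): the three roots sum to 1, matching tr M = 1.
Thus the eigenvalues (to 4 decimals) are -4.0392 (modulus 4.0392); -1.6028 (modulus 1.6028); 6.642 (modulus 6.642). The spectral radius is the largest modulus: r(A) ≈ 6.642. (Cross-check: r(A) ≤ ||A||_2 ≈ 7.276; equality holds whenever A is normal, though it can also hold for some non-normal A.)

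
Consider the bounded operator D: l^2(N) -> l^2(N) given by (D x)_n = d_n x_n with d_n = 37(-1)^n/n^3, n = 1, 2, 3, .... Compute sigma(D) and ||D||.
sigma(D) = {37(-1)^n/n^3 : n ≥ 1} ∪ {0}; ||D|| = 37

A bounded diagonal operator on l^2 with diagonal entries d_n has spectrum equal to the closure of {d_n : n ≥ 1}: every d_n is an eigenvalue (with eigenvector e_n), so {d_n} ⊂ sigma(D); the spectrum is closed, so its closure is too; and for lambda not in the closure, (D - lambda I) has bounded inverse (the diagonal entries 1/(d_n - lambda) are bounded). For our sequence d_n = 37(-1)^n/n^3, n = 1, 2, 3, ...:
  - {d_n} = {37(-1)^n/n^3 : n ≥ 1}; the only limit point is 0
  - closure = {37(-1)^n/n^3 : n ≥ 1} ∪ {0}
For the norm: a diagonal operator has ||D|| = sup_n |d_n|. Here |d_n| = 37/n^3 is decreasing, so sup_n |d_n| = |d_1| = 37. So ||D|| = 37.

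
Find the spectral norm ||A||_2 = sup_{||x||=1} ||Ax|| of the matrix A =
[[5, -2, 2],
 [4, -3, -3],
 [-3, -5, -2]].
||A||_2 ≈ 7.3149 (= sqrt(largest eigenvalue of A^T A))

||A||_2 = sigma_max(A) = sqrt(lambda_max(A^T A)). Form the symmetric matrix M = A^T A =
[[50, -7, 4],
 [-7, 38, 15],
 [4, 15, 17]].
Its characteristic polynomial (trace, sum of principal 2x2 minors, determinant of M give the coefficients) is
  p(λ) = det(λ I - M) = λ^3 - 105λ^2 + 3106λ - 18769.
No integer candidate from the rational root theorem (±divisors of 18769) is a root, so the roots are irrational. The cubic discriminant is Δ = 262639049 > 0, so there are three distinct real roots. p(8) = -129 and p(9) = 1409 have opposite signs, so a root lies in (8, 9); Newton's method refines it to λ ≈ 8.08. p(43) = 151 and p(44) = -201 have opposite signs, so a root lies in (43, 44); Newton's method refines it to λ ≈ 43.4115. p(53) = -219 and p(54) = 239 have opposite signs, so a root lies in (53, 54); Newton's method refines it to λ ≈ 53.5085. Check (Vieta): the three roots sum to 105, matching tr M = 105.
So the eigenvalues of A^T A are ≈ 8.08, 43.4115, 53.5085 (all ≥ 0, as they must be for A^T A). The largest is λ_max ≈ 53.5085, hence ||A||_2 = sqrt(λ_max) ≈ 7.3149.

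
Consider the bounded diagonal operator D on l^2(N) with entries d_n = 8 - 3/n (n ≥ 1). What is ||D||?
||D|| = 8

For a diagonal operator on l^2 with entries d_n, ||D|| = sup_n |d_n|. Here d_1 = 5, d_2 = 13/2, ..., and d_n = 8 - 3/n increases monotonically toward 8. All terms lie in [5, 8), so |d_n| = d_n and the supremum is the limit 8, which is not attained by any individual d_n. Hence ||D|| = 8.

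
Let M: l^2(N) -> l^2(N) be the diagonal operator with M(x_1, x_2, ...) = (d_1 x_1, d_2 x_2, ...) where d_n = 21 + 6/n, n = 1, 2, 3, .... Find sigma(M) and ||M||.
sigma(M) = {21 + 6/n : n ≥ 1} ∪ {21}; ||M|| = 27

A bounded diagonal operator on l^2 with diagonal entries d_n has spectrum equal to the closure of {d_n : n ≥ 1}: every d_n is an eigenvalue (with eigenvector e_n), so {d_n} ⊂ sigma(M); the spectrum is closed, so its closure is too; and for lambda not in the closure, (M - lambda I) has bounded inverse (the diagonal entries 1/(d_n - lambda) are bounded). For our sequence d_n = 21 + 6/n, n = 1, 2, 3, ...:
  - {d_n} = {21 + 6/n : n ≥ 1}; the only limit point is 21
  - closure = {21 + 6/n : n ≥ 1} ∪ {21}
For the norm: a diagonal operator has ||M|| = sup_n |d_n|. Here d_n = 21 + 6/n is positive and decreasing, so sup_n |d_n| = d_1 = 21 + 6 = 27. So ||M|| = 27.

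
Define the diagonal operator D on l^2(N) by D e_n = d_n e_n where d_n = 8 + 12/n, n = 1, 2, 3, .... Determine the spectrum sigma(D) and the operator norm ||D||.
sigma(D) = {8 + 12/n : n ≥ 1} ∪ {8}; ||D|| = 20

A bounded diagonal operator on l^2 with diagonal entries d_n has spectrum equal to the closure of {d_n : n ≥ 1}: every d_n is an eigenvalue (with eigenvector e_n), so {d_n} ⊂ sigma(D); the spectrum is closed, so its closure is too; and for lambda not in the closure, (D - lambda I) has bounded inverse (the diagonal entries 1/(d_n - lambda) are bounded). For our sequence d_n = 8 + 12/n, n = 1, 2, 3, ...:
  - {d_n} = {8 + 12/n : n ≥ 1}; the only limit point is 8
  - closure = {8 + 12/n : n ≥ 1} ∪ {8}
For the norm: a diagonal operator has ||D|| = sup_n |d_n|. Here d_n = 8 + 12/n is positive and decreasing, so sup_n |d_n| = d_1 = 8 + 12 = 20. So ||D|| = 20.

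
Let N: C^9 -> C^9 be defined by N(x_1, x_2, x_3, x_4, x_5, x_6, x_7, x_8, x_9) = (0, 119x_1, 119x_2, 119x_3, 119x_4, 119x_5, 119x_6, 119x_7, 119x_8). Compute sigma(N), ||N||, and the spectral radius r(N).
sigma(N) = {0}; ||N|| = 119; r(N) = 0. (N is nilpotent with N^9 = 0.)

On C^9, N is a strictly lower-triangular matrix with 119 on the subdiagonal and zeros elsewhere, so its characteristic polynomial is lambda^9 and every eigenvalue is 0: sigma(N) = {0}. For the operator norm, N e_i = 119e_{i+1} for i = 1, ..., 8 and N e_9 = 0, so the singular values of N are 119 (with multiplicity 8) and 0; hence ||N|| = 119. The spectral radius r(N) = max|lambda| = 0. Note ||N|| > r(N) — characteristic of non-normal nilpotent operators. Indeed N^9 = 0.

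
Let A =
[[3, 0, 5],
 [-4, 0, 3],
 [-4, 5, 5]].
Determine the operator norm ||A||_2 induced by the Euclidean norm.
||A||_2 ≈ 9.2665 (= sqrt(largest eigenvalue of A^T A))

||A||_2 = sigma_max(A) = sqrt(lambda_max(A^T A)). Form the symmetric matrix M = A^T A =
[[41, -20, -17],
 [-20, 25, 25],
 [-17, 25, 59]].
Its characteristic polynomial (trace, sum of principal 2x2 minors, determinant of M give the coefficients) is
  p(λ) = det(λ I - M) = λ^3 - 125λ^2 + 3605λ - 21025.
No integer candidate from the rational root theorem (±divisors of 21025) is a root, so the roots are irrational. The cubic discriminant is Δ = 10006062000 > 0, so there are three distinct real roots. p(7) = -1572 and p(8) = 327 have opposite signs, so a root lies in (7, 8); Newton's method refines it to λ ≈ 7.8199. p(31) = 396 and p(32) = -897 have opposite signs, so a root lies in (31, 32); Newton's method refines it to λ ≈ 31.3114. p(85) = -3600 and p(86) = 561 have opposite signs, so a root lies in (85, 86); Newton's method refines it to λ ≈ 85.8688. Check (Vieta): the three roots sum to 125, matching tr M = 125.
So the eigenvalues of A^T A are ≈ 7.8199, 31.3114, 85.8688 (all ≥ 0, as they must be for A^T A). The largest is λ_max ≈ 85.8688, hence ||A||_2 = sqrt(λ_max) ≈ 9.2665.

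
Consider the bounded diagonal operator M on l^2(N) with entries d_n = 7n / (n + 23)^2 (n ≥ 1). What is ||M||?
||M|| = 7/92 (attained at n = 23)

For M diagonal, ||M|| = sup_n |d_n|. Treat f(x) = 7x / (x + 23)^2 for real x > 0. By the quotient rule, f'(x) = 7(23 - x)/(x + 23)^3, which is positive for x < 23 and negative for x > 23. So f has a unique maximum at x = 23, and since 23 is a positive integer, the supremum over n ≥ 1 is attained at n = 23: d_23 = 7·23/(23 + 23)^2 = 7·23/2116 = 7/92. Hence ||M|| = 7/92.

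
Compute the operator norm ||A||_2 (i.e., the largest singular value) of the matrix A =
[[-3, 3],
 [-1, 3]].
||A||_2 = sqrt((28 + sqrt(640))/2) ≈ 5.1623 (= sqrt(largest eigenvalue of A^T A))

||A||_2 = sigma_max(A) = sqrt(lambda_max(A^T A)). Form the symmetric matrix M = A^T A =
[[10, -12],
 [-12, 18]].
Its characteristic polynomial (trace, determinant of M give the coefficients) is
  p(λ) = det(λ I - M) = λ^2 - 28λ + 36.
For λ^2 - 28λ + 36 the discriminant is 640. It is nonnegative but not a perfect square, so the roots are real and irrational: λ = (28 ± sqrt(640))/2 ≈ 26.6491, 1.3509.
So the eigenvalues of A^T A are ≈ 1.3509, 26.6491 (all ≥ 0, as they must be for A^T A). The largest is λ_max = (28 + sqrt(640))/2 ≈ 26.6491, hence ||A||_2 = sqrt(λ_max) = sqrt((28 + sqrt(640))/2) ≈ 5.1623.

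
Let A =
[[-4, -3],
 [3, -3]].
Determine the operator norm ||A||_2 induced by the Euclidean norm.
||A||_2 = sqrt((43 + sqrt(85))/2) ≈ 5.1098 (= sqrt(largest eigenvalue of A^T A))

||A||_2 = sigma_max(A) = sqrt(lambda_max(A^T A)). Form the symmetric matrix M = A^T A =
[[25, 3],
 [3, 18]].
Its characteristic polynomial (trace, determinant of M give the coefficients) is
  p(λ) = det(λ I - M) = λ^2 - 43λ + 441.
For λ^2 - 43λ + 441 the discriminant is 85. It is nonnegative but not a perfect square, so the roots are real and irrational: λ = (43 ± sqrt(85))/2 ≈ 26.1098, 16.8902.
So the eigenvalues of A^T A are ≈ 16.8902, 26.1098 (all ≥ 0, as they must be for A^T A). The largest is λ_max = (43 + sqrt(85))/2 ≈ 26.1098, hence ||A||_2 = sqrt(λ_max) = sqrt((43 + sqrt(85))/2) ≈ 5.1098.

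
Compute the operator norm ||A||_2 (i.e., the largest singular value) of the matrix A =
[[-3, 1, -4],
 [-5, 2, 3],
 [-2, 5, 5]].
||A||_2 ≈ 9.0655 (= sqrt(largest eigenvalue of A^T A))

||A||_2 = sigma_max(A) = sqrt(lambda_max(A^T A)). Form the symmetric matrix M = A^T A =
[[38, -23, -13],
 [-23, 30, 27],
 [-13, 27, 50]].
Its characteristic polynomial (trace, sum of principal 2x2 minors, determinant of M give the coefficients) is
  p(λ) = det(λ I - M) = λ^3 - 118λ^2 + 3113λ - 13924.
No integer candidate from the rational root theorem (±divisors of 13924) is a root, so the roots are irrational. The cubic discriminant is Δ = 9585456832 > 0, so there are three distinct real roots. p(5) = -1184 and p(6) = 722 have opposite signs, so a root lies in (5, 6); Newton's method refines it to λ ≈ 5.6085. p(30) = 266 and p(31) = -1028 have opposite signs, so a root lies in (30, 31); Newton's method refines it to λ ≈ 30.209. p(82) = -722 and p(83) = 3340 have opposite signs, so a root lies in (82, 83); Newton's method refines it to λ ≈ 82.1825. Check (Vieta): the three roots sum to 118, matching tr M = 118.
So the eigenvalues of A^T A are ≈ 5.6085, 30.209, 82.1825 (all ≥ 0, as they must be for A^T A). The largest is λ_max ≈ 82.1825, hence ||A||_2 = sqrt(λ_max) ≈ 9.0655.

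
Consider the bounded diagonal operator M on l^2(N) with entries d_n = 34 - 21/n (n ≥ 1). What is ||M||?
||M|| = 34

For a diagonal operator on l^2 with entries d_n, ||M|| = sup_n |d_n|. Here d_1 = 13, d_2 = 47/2, ..., and d_n = 34 - 21/n increases monotonically toward 34. All terms lie in [13, 34), so |d_n| = d_n and the supremum is the limit 34, which is not attained by any individual d_n. Hence ||M|| = 34.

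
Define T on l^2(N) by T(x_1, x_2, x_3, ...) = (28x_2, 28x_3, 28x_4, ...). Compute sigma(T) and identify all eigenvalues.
sigma(T) = closed disk {z in C : |z| ≤ 28}; sigma_p(T) = open disk {z in C : |z| < 28}

Note T = 28·V where V is the unit left shift (V x)_k = x_{k+1}; so sigma(T) = 28·sigma(V) and ||T|| = 28||V||. ||T x||^2 = 784sum_{k≥2} |x_k|^2 ≤ 784||x||^2, with equality on {x : x_1 = 0}, so ||T|| = 28. For any lambda with |lambda| < 28, set r = lambda/28 (|r| < 1); the vector x = (1, r, r^2, ...) is in l^2 and satisfies T x = 28(r, r^2, ...) = lambda x, so lambda is an eigenvalue. On the boundary |lambda| = 28 the geometric series diverges, so no l^2 eigenvector exists, but these lambda lie in the approximate point spectrum. Hence sigma(T) is the closed disk of radius 28 and sigma_p(T) is the open disk.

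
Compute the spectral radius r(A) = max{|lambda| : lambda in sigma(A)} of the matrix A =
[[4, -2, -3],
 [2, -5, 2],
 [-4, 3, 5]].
r(A) ≈ 8.1096

The eigenvalues of A are the roots of its characteristic polynomial. With M = A (coefficients from the trace, the sum of principal 2x2 minors, and det A):
  p(λ) = det(λ I - M) = λ^3 - 4λ^2 - 39λ + 46.
No integer candidate from the rational root theorem (±divisors of 46) is a root, so the roots are irrational. The cubic discriminant is Δ = 345424 > 0, so there are three distinct real roots. p(-6) = -80 and p(-5) = 16 have opposite signs, so a root lies in (-6, -5); Newton's method refines it to λ ≈ -5.2004. p(1) = 4 and p(2) = -40 have opposite signs, so a root lies in (1, 2); Newton's method refines it to λ ≈ 1.0907. p(8) = -10 and p(9) = 100 have opposite signs, so a root lies in (8, 9); Newton's method refines it to λ ≈ 8.1096. Check (Vieta): the three roots sum to 4, matching tr M = 4.
Thus the eigenvalues (to 4 decimals) are -5.2004 (modulus 5.2004); 1.0907 (modulus 1.0907); 8.1096 (modulus 8.1096). The spectral radius is the largest modulus: r(A) ≈ 8.1096. (Cross-check: r(A) ≤ ||A||_2 ≈ 9.1673; equality holds whenever A is normal, though it can also hold for some non-normal A.)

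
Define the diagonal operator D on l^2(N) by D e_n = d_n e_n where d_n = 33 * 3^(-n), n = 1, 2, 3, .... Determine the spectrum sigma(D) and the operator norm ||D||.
sigma(D) = {33 * 3^(-n) : n ≥ 1} ∪ {0}; ||D|| = 11

A bounded diagonal operator on l^2 with diagonal entries d_n has spectrum equal to the closure of {d_n : n ≥ 1}: every d_n is an eigenvalue (with eigenvector e_n), so {d_n} ⊂ sigma(D); the spectrum is closed, so its closure is too; and for lambda not in the closure, (D - lambda I) has bounded inverse (the diagonal entries 1/(d_n - lambda) are bounded). For our sequence d_n = 33 * 3^(-n), n = 1, 2, 3, ...:
  - {d_n} = {33 * 3^(-n) : n ≥ 1}; the only limit point is 0
  - closure = {33 * 3^(-n) : n ≥ 1} ∪ {0}
For the norm: a diagonal operator has ||D|| = sup_n |d_n|. Here d_n = 33 * 3^(-n) is positive and decreasing, so sup_n |d_n| = d_1 = 33/3 = 11. So ||D|| = 11.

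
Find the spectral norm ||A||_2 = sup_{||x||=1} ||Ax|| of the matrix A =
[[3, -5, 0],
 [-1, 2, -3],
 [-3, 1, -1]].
||A||_2 ≈ 6.8922 (= sqrt(largest eigenvalue of A^T A))

||A||_2 = sigma_max(A) = sqrt(lambda_max(A^T A)). Form the symmetric matrix M = A^T A =
[[19, -20, 6],
 [-20, 30, -7],
 [6, -7, 10]].
Its characteristic polynomial (trace, sum of principal 2x2 minors, determinant of M give the coefficients) is
  p(λ) = det(λ I - M) = λ^3 - 59λ^2 + 575λ - 1369.
No integer candidate from the rational root theorem (±divisors of 1369) is a root, so the roots are irrational. The cubic discriminant is Δ = 51190224 > 0, so there are three distinct real roots. p(3) = -148 and p(4) = 51 have opposite signs, so a root lies in (3, 4); Newton's method refines it to λ ≈ 3.692. p(7) = 108 and p(8) = -33 have opposite signs, so a root lies in (7, 8); Newton's method refines it to λ ≈ 7.8061. p(47) = -852 and p(48) = 887 have opposite signs, so a root lies in (47, 48); Newton's method refines it to λ ≈ 47.5019. Check (Vieta): the three roots sum to 59, matching tr M = 59.
So the eigenvalues of A^T A are ≈ 3.692, 7.8061, 47.5019 (all ≥ 0, as they must be for A^T A). The largest is λ_max ≈ 47.5019, hence ||A||_2 = sqrt(λ_max) ≈ 6.8922.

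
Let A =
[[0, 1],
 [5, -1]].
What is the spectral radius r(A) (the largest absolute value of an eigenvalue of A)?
r(A) = (1 + sqrt(21))/2 ≈ 2.7913

The eigenvalues of A are the roots of its characteristic polynomial. With M = A (coefficients from the trace and determinant):
  p(λ) = det(λ I - M) = λ^2 + λ - 5.
For λ^2 + λ - 5 the discriminant is 21. It is nonnegative but not a perfect square, so the roots are real and irrational: λ = (-1 ± sqrt(21))/2 ≈ 1.7913, -2.7913.
Thus the eigenvalues (to 4 decimals) are 1.7913 (modulus 1.7913); -2.7913 (modulus 2.7913). The spectral radius is the largest modulus: r(A) = (1 + sqrt(21))/2 ≈ 2.7913. (Cross-check: r(A) ≤ ||A||_2 ≈ 5.1029; equality holds whenever A is normal, though it can also hold for some non-normal A.)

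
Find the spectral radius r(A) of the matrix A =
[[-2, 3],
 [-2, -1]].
r(A) = sqrt(8) ≈ 2.8284

The eigenvalues of A are the roots of its characteristic polynomial. With M = A (coefficients from the trace and determinant):
  p(λ) = det(λ I - M) = λ^2 + 3λ + 8.
For λ^2 + 3λ + 8 the discriminant is -23. It is negative, so the roots are the complex-conjugate pair λ = -3/2 ± (sqrt(23)/2) i ≈ -1.5 ± 2.3979i. For a conjugate pair the product of the roots equals the constant term, so |λ|^2 = 8 and |λ| = sqrt(8) ≈ 2.8284.
Thus the eigenvalues (to 4 decimals) are -1.5 ± 2.3979i (modulus 2.8284). The spectral radius is the largest modulus: r(A) = sqrt(8) ≈ 2.8284. (Cross-check: r(A) ≤ ||A||_2 ≈ 3.6226; equality holds whenever A is normal, though it can also hold for some non-normal A.)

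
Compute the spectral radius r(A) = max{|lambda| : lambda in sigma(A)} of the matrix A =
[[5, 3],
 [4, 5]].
r(A) = (10 + sqrt(48))/2 ≈ 8.4641

The eigenvalues of A are the roots of its characteristic polynomial. With M = A (coefficients from the trace and determinant):
  p(λ) = det(λ I - M) = λ^2 - 10λ + 13.
For λ^2 - 10λ + 13 the discriminant is 48. It is nonnegative but not a perfect square, so the roots are real and irrational: λ = (10 ± sqrt(48))/2 ≈ 8.4641, 1.5359.
Thus the eigenvalues (to 4 decimals) are 8.4641 (modulus 8.4641); 1.5359 (modulus 1.5359). The spectral radius is the largest modulus: r(A) = (10 + sqrt(48))/2 ≈ 8.4641. (Cross-check: r(A) ≤ ||A||_2 ≈ 8.5249; equality holds whenever A is normal, though it can also hold for some non-normal A.)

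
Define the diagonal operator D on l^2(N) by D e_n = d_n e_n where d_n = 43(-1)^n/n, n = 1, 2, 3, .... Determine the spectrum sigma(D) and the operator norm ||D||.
sigma(D) = {43(-1)^n/n : n ≥ 1} ∪ {0}; ||D|| = 43

A bounded diagonal operator on l^2 with diagonal entries d_n has spectrum equal to the closure of {d_n : n ≥ 1}: every d_n is an eigenvalue (with eigenvector e_n), so {d_n} ⊂ sigma(D); the spectrum is closed, so its closure is too; and for lambda not in the closure, (D - lambda I) has bounded inverse (the diagonal entries 1/(d_n - lambda) are bounded). For our sequence d_n = 43(-1)^n/n, n = 1, 2, 3, ...:
  - {d_n} = {43(-1)^n/n : n ≥ 1}; the only limit point is 0
  - closure = {43(-1)^n/n : n ≥ 1} ∪ {0}
For the norm: a diagonal operator has ||D|| = sup_n |d_n|. Here |d_n| = 43/n is decreasing, so sup_n |d_n| = |d_1| = 43. So ||D|| = 43.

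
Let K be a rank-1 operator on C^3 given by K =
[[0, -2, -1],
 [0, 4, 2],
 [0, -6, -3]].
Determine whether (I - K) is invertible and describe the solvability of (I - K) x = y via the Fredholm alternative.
(I - K) is singular (det(I - K) = 0, i.e. 1 ∈ sigma(K)). (I - K) x = y is solvable iff y ⊥ ker((I - K)^*) = span{(0, -2, -1)}, i.e. iff -2y_2 - y_3 = 0. When solvable, the solutions are x = y + c·(1, -2, 3), c arbitrary (ker(I - K) = span{(1, -2, 3)}, dimension 1).

K has rank 1, so it is an outer product K = u v^T: every row of K is a multiple of one row vector. Reading off the entries, u = (1, -2, 3) and v = (0, -2, -1) (row i of K equals u_i·v^T). A rank-one matrix u v^T satisfies K u = u (v·u) and kills the (2)-dimensional subspace v^⊥, so its characteristic polynomial is lambda^2 (lambda - v·u) with v·u = tr K = 1. Hence the eigenvalues of I - K are 1 (multiplicity 2) and 1 - (1) = 0, so det(I - K) = 0. (Direct check: I - K =
[[1, 2, 1],
 [0, -3, -2],
 [0, 6, 4]]
has determinant 0.) So 1 is an eigenvalue of K and (I - K) is not invertible. The finite-dimensional Fredholm alternative says: either (I - K) is invertible, or ker(I - K) ≠ {0} and then range(I - K) = ker((I - K)^*)^⊥, with dim ker(I - K) = dim ker((I - K)^*). We are in the second case, so we need both kernels. Kernel of I - K: (I - K) u = u - u (v·u) = u - u = 0, so ker(I - K) = span{u} = span{(1, -2, 3)} (it is exactly 1-dimensional because rank(I - K) = 2). Kernel of the adjoint: K is real, so (I - K)^* = I - K^T = I - v u^T, and (I - v u^T) v = v - v (u·v) = 0; hence ker((I - K)^*) = span{v} = span{(0, -2, -1)}. Therefore (I - K) x = y is solvable iff <y, v> = 0, i.e. iff -2y_2 - y_3 = 0. When this holds, K y = u (v·y) = 0, so (I - K) y = y and x = y is a particular solution; the full solution set is the line x = y + c·u = y + c·(1, -2, 3), c ∈ C.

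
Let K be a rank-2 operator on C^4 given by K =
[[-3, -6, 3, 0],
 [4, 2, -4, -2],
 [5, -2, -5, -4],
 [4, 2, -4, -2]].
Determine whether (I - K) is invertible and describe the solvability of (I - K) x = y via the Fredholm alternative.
(I - K) is invertible (det(I - K) = 9 ≠ 0), so for every y in C^4 the equation (I - K) x = y has a unique solution.

K has rank 2 and factors as K = U V^T = u1 v1^T + u2 v2^T with u1 = (-3, 2, 1, 2), v1 = (1, 2, -1, 0), u2 = (0, 1, 2, 1), v2 = (2, -2, -2, -2) (multiplying out reproduces the displayed K). The nonzero eigenvalues of U V^T coincide with those of the 2 x 2 matrix G = V^T U = [[v1·u1, v1·u2], [v2·u1, v2·u2]] = [[0, 0], [-16, -8]], and by the Sylvester determinant identity det(I_4 - U V^T) = det(I_2 - V^T U) = det([[1, 0], [16, 9]]) = (1)(9) - (0)(16) = 9. (Direct check: I - K =
[[4, 6, -3, 0],
 [-4, -1, 4, 2],
 [-5, 2, 6, 4],
 [-4, -2, 4, 3]]
has determinant 9.) The finite-dimensional Fredholm alternative says: either (I - K) is invertible, or ker(I - K) ≠ {0} and then range(I - K) = ker((I - K)^*)^⊥, with dim ker(I - K) = dim ker((I - K)^*). Since det(I - K) ≠ 0, 1 is not an eigenvalue of K and ker(I - K) = {0}, so we are in the first case: for every y there is a unique x = (I - K)^(-1) y. (Explicitly, by the Woodbury identity, (I - U V^T)^(-1) = I + U (I_2 - G)^(-1) V^T.)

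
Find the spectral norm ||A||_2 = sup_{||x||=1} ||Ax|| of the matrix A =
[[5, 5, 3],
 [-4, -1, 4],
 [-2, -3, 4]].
||A||_2 ≈ 8.7703 (= sqrt(largest eigenvalue of A^T A))

||A||_2 = sigma_max(A) = sqrt(lambda_max(A^T A)). Form the symmetric matrix M = A^T A =
[[45, 35, -9],
 [35, 35, -1],
 [-9, -1, 41]].
Its characteristic polynomial (trace, sum of principal 2x2 minors, determinant of M give the coefficients) is
  p(λ) = det(λ I - M) = λ^3 - 121λ^2 + 3548λ - 12100.
No integer candidate from the rational root theorem (±divisors of 12100) is a root, so the roots are irrational. The cubic discriminant is Δ = 9458808496 > 0, so there are three distinct real roots. p(3) = -2518 and p(4) = 220 have opposite signs, so a root lies in (3, 4); Newton's method refines it to λ ≈ 3.9166. p(40) = 220 and p(41) = -1112 have opposite signs, so a root lies in (40, 41); Newton's method refines it to λ ≈ 40.1651. p(76) = -2372 and p(77) = 220 have opposite signs, so a root lies in (76, 77); Newton's method refines it to λ ≈ 76.9183. Check (Vieta): the three roots sum to 121, matching tr M = 121.
So the eigenvalues of A^T A are ≈ 3.9166, 40.1651, 76.9183 (all ≥ 0, as they must be for A^T A). The largest is λ_max ≈ 76.9183, hence ||A||_2 = sqrt(λ_max) ≈ 8.7703.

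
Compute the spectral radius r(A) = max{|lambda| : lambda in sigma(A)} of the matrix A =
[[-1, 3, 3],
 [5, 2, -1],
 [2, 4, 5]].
r(A) ≈ 7.0403

The eigenvalues of A are the roots of its characteristic polynomial. With M = A (coefficients from the trace, the sum of principal 2x2 minors, and det A):
  p(λ) = det(λ I - M) = λ^3 - 6λ^2 - 14λ + 47.
No integer candidate from the rational root theorem (±divisors of 47) is a root, so the roots are irrational. The cubic discriminant is Δ = 70061 > 0, so there are three distinct real roots. p(-4) = -57 and p(-3) = 8 have opposite signs, so a root lies in (-4, -3); Newton's method refines it to λ ≈ -3.1558. p(2) = 3 and p(3) = -22 have opposite signs, so a root lies in (2, 3); Newton's method refines it to λ ≈ 2.1154. p(7) = -2 and p(8) = 63 have opposite signs, so a root lies in (7, 8); Newton's method refines it to λ ≈ 7.0403. Check (Vieta): the three roots sum to 6, matching tr M = 6.
Thus the eigenvalues (to 4 decimals) are -3.1558 (modulus 3.1558); 2.1154 (modulus 2.1154); 7.0403 (modulus 7.0403). The spectral radius is the largest modulus: r(A) ≈ 7.0403. (Cross-check: r(A) ≤ ||A||_2 ≈ 7.9584; equality holds whenever A is normal, though it can also hold for some non-normal A.)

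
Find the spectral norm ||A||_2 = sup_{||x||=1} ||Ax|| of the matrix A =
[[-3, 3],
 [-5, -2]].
||A||_2 = sqrt((47 + sqrt(445))/2) ≈ 5.835 (= sqrt(largest eigenvalue of A^T A))

||A||_2 = sigma_max(A) = sqrt(lambda_max(A^T A)). Form the symmetric matrix M = A^T A =
[[34, 1],
 [1, 13]].
Its characteristic polynomial (trace, determinant of M give the coefficients) is
  p(λ) = det(λ I - M) = λ^2 - 47λ + 441.
For λ^2 - 47λ + 441 the discriminant is 445. It is nonnegative but not a perfect square, so the roots are real and irrational: λ = (47 ± sqrt(445))/2 ≈ 34.0475, 12.9525.
So the eigenvalues of A^T A are ≈ 12.9525, 34.0475 (all ≥ 0, as they must be for A^T A). The largest is λ_max = (47 + sqrt(445))/2 ≈ 34.0475, hence ||A||_2 = sqrt(λ_max) = sqrt((47 + sqrt(445))/2) ≈ 5.835.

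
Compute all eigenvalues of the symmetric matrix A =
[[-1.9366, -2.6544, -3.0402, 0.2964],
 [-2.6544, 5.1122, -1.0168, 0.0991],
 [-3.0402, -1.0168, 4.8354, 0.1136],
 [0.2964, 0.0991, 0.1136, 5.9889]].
sigma(A) ≈ {-4, 6} (6 with multiplicity 3)

A is real symmetric, so its spectrum consists of real eigenvalues. Expanding the characteristic polynomial of the displayed matrix gives
  det(λ I - A) = p(λ) = λ^4 + (-14)λ^3 + (35.999)λ^2 + (216.0015)λ + (-863.9938).
Solving p(λ) = 0 yields eigenvalues ≈ -4, 6, 6, 6. (A is shown rounded to 4 decimals, so these recover the underlying integer eigenvalues to within that precision.)
Verification: the trace of A = 14 equals the sum of eigenvalues 14, and det(A) ≈ -863.9938 matches the eigenvalue product -864.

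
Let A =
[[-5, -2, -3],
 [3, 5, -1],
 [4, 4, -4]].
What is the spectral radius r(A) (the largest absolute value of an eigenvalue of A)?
r(A) ≈ 4.9409

The eigenvalues of A are the roots of its characteristic polynomial. With M = A (coefficients from the trace, the sum of principal 2x2 minors, and det A):
  p(λ) = det(λ I - M) = λ^3 + 4λ^2 - 3λ - 88.
No integer candidate from the rational root theorem (±divisors of 88) is a root, so the roots are irrational. The cubic discriminant is Δ = -167300 < 0, so there is one real root and a complex-conjugate pair. p(3) = -34 and p(4) = 28 have opposite signs, so a root lies in (3, 4); Newton's method refines it to λ ≈ 3.6047. Dividing out (λ - (3.6047)) leaves approximately λ^2 + 7.6047λ + 24.4126. For λ^2 + 7.6047λ + 24.4126 the discriminant is -39.819. It is negative, so the remaining roots are the complex-conjugate pair λ ≈ -3.8023 ± 3.1551i. Their product equals the constant term, so |λ|^2 ≈ 24.4126 and |λ| ≈ 4.9409.
Thus the eigenvalues (to 4 decimals) are 3.6047 (modulus 3.6047); -3.8023 ± 3.1551i (modulus 4.9409). The spectral radius is the largest modulus: r(A) ≈ 4.9409. (Cross-check: r(A) ≤ ||A||_2 ≈ 9.5538; equality holds whenever A is normal, though it can also hold for some non-normal A.)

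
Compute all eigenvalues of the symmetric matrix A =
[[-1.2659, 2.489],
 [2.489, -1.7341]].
sigma(A) ≈ {-4, 1}

A is real symmetric, so its spectrum consists of real eigenvalues. Expanding the characteristic polynomial of the displayed matrix gives
  det(λ I - A) = p(λ) = λ^2 + (3)λ + (-4).
Solving p(λ) = 0 yields eigenvalues ≈ -4, 1. (A is shown rounded to 4 decimals, so these recover the underlying integer eigenvalues to within that precision.)
Verification: the trace of A = -3 equals the sum of eigenvalues -3, and det(A) ≈ -3.9999 matches the eigenvalue product -4.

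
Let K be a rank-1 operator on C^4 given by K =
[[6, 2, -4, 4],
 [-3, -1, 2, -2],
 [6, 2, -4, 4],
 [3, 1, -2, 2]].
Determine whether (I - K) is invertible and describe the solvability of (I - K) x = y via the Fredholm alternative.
(I - K) is invertible (det(I - K) = -2 ≠ 0), so for every y in C^4 the equation (I - K) x = y has a unique solution.

K has rank 1, so it is an outer product K = u v^T: every row of K is a multiple of one row vector. Reading off the entries, u = (-2, 1, -2, -1) and v = (-3, -1, 2, -2) (row i of K equals u_i·v^T). A rank-one matrix u v^T satisfies K u = u (v·u) and kills the (3)-dimensional subspace v^⊥, so its characteristic polynomial is lambda^3 (lambda - v·u) with v·u = tr K = 3. Hence the eigenvalues of I - K are 1 (multiplicity 3) and 1 - (3) = -2, so det(I - K) = -2. (Direct check: I - K =
[[-5, -2, 4, -4],
 [3, 2, -2, 2],
 [-6, -2, 5, -4],
 [-3, -1, 2, -1]]
has determinant -2.) The finite-dimensional Fredholm alternative says: either (I - K) is invertible, or ker(I - K) ≠ {0} and then range(I - K) = ker((I - K)^*)^⊥, with dim ker(I - K) = dim ker((I - K)^*). Since det(I - K) ≠ 0, 1 is not an eigenvalue of K and ker(I - K) = {0}, so we are in the first case: for every y there is a unique x = (I - K)^(-1) y. Explicitly, by the Sherman–Morrison formula, (I - u v^T)^(-1) = I + u v^T/(1 - v·u), i.e. (I - K)^(-1) = I + K/(-2).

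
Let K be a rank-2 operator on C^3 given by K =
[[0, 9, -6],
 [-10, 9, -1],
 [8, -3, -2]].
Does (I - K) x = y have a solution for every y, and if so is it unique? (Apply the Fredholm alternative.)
(I - K) is invertible (det(I - K) = 111 ≠ 0), so for every y in C^3 the equation (I - K) x = y has a unique solution.

K has rank 2 and factors as K = U V^T = u1 v1^T + u2 v2^T with u1 = (-3, 2, -3), v1 = (-2, 0, 1), u2 = (-3, -3, 1), v2 = (2, -3, 1) (multiplying out reproduces the displayed K). The nonzero eigenvalues of U V^T coincide with those of the 2 x 2 matrix G = V^T U = [[v1·u1, v1·u2], [v2·u1, v2·u2]] = [[3, 7], [-15, 4]], and by the Sylvester determinant identity det(I_3 - U V^T) = det(I_2 - V^T U) = det([[-2, -7], [15, -3]]) = (-2)(-3) - (-7)(15) = 111. (Direct check: I - K =
[[1, -9, 6],
 [10, -8, 1],
 [-8, 3, 3]]
has determinant 111.) The finite-dimensional Fredholm alternative says: either (I - K) is invertible, or ker(I - K) ≠ {0} and then range(I - K) = ker((I - K)^*)^⊥, with dim ker(I - K) = dim ker((I - K)^*). Since det(I - K) ≠ 0, 1 is not an eigenvalue of K and ker(I - K) = {0}, so we are in the first case: for every y there is a unique x = (I - K)^(-1) y. (Explicitly, by the Woodbury identity, (I - U V^T)^(-1) = I + U (I_2 - G)^(-1) V^T.)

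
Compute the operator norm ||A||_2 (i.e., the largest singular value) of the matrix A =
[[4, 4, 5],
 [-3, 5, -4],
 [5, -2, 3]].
||A||_2 ≈ 9.954 (= sqrt(largest eigenvalue of A^T A))

||A||_2 = sigma_max(A) = sqrt(lambda_max(A^T A)). Form the symmetric matrix M = A^T A =
[[50, -9, 47],
 [-9, 45, -6],
 [47, -6, 50]].
Its characteristic polynomial (trace, sum of principal 2x2 minors, determinant of M give the coefficients) is
  p(λ) = det(λ I - M) = λ^3 - 145λ^2 + 4674λ - 12321.
No integer candidate from the rational root theorem (±divisors of 12321) is a root, so the roots are irrational. The cubic discriminant is Δ = 46838356137 > 0, so there are three distinct real roots. p(2) = -3545 and p(3) = 423 have opposite signs, so a root lies in (2, 3); Newton's method refines it to λ ≈ 2.89. p(43) = 63 and p(44) = -2201 have opposite signs, so a root lies in (43, 44); Newton's method refines it to λ ≈ 43.028. p(99) = -441 and p(100) = 5079 have opposite signs, so a root lies in (99, 100); Newton's method refines it to λ ≈ 99.082. Check (Vieta): the three roots sum to 145, matching tr M = 145.
So the eigenvalues of A^T A are ≈ 2.89, 43.028, 99.082 (all ≥ 0, as they must be for A^T A). The largest is λ_max ≈ 99.082, hence ||A||_2 = sqrt(λ_max) ≈ 9.954.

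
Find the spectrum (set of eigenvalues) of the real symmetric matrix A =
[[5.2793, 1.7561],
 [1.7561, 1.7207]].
sigma(A) ≈ {1, 6}

A is real symmetric, so its spectrum consists of real eigenvalues. Expanding the characteristic polynomial of the displayed matrix gives
  det(λ I - A) = p(λ) = λ^2 + (-7)λ + (6).
Solving p(λ) = 0 yields eigenvalues ≈ 1, 6. (A is shown rounded to 4 decimals, so these recover the underlying integer eigenvalues to within that precision.)
Verification: the trace of A = 7 equals the sum of eigenvalues 7, and det(A) ≈ 6.0002 matches the eigenvalue product 6.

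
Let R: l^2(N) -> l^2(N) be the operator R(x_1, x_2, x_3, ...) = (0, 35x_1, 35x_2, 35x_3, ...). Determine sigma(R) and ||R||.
sigma(R) = closed disk {z in C : |z| ≤ 35}; ||R|| = 35

Note R = 35·U where U is the unit right shift (U x)_k = x_{k-1} (with x_0 := 0); so ||R|| = 35||U|| and sigma(R) = 35·sigma(U). ||R x||^2 = sum_{k≥1} |35x_k|^2 = 1225||x||^2, so ||R|| = 35 and sigma(R) ⊂ {|z| ≤ 35}. For any |lambda| < 35, the equation (R - lambda I) x = 0 forces x_1 = 0, then 35x_k = lambda x_{k+1} ⇒ x = 0, so R has no eigenvalues. But (R - lambda I) is not surjective for |lambda| < 35: solving (R - lambda I) x = e_1 would require x_n proportional to (lambda/35)^(-n), which is not in l^2. So every |lambda| < 35 lies in the residual spectrum. The boundary |lambda| = 35 is in the approximate point spectrum (the spectrum is closed). Hence sigma(R) is the closed disk of radius 35.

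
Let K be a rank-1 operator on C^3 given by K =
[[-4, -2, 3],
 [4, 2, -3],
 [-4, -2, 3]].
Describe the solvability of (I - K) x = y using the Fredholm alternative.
(I - K) is singular (det(I - K) = 0, i.e. 1 ∈ sigma(K)). (I - K) x = y is solvable iff y ⊥ ker((I - K)^*) = span{(-4, -2, 3)}, i.e. iff -4y_1 - 2y_2 + 3y_3 = 0. When solvable, the solutions are x = y + c·(1, -1, 1), c arbitrary (ker(I - K) = span{(1, -1, 1)}, dimension 1).

K has rank 1, so it is an outer product K = u v^T: every row of K is a multiple of one row vector. Reading off the entries, u = (1, -1, 1) and v = (-4, -2, 3) (row i of K equals u_i·v^T). A rank-one matrix u v^T satisfies K u = u (v·u) and kills the (2)-dimensional subspace v^⊥, so its characteristic polynomial is lambda^2 (lambda - v·u) with v·u = tr K = 1. Hence the eigenvalues of I - K are 1 (multiplicity 2) and 1 - (1) = 0, so det(I - K) = 0. (Direct check: I - K =
[[5, 2, -3],
 [-4, -1, 3],
 [4, 2, -2]]
has determinant 0.) So 1 is an eigenvalue of K and (I - K) is not invertible. The finite-dimensional Fredholm alternative says: either (I - K) is invertible, or ker(I - K) ≠ {0} and then range(I - K) = ker((I - K)^*)^⊥, with dim ker(I - K) = dim ker((I - K)^*). We are in the second case, so we need both kernels. Kernel of I - K: (I - K) u = u - u (v·u) = u - u = 0, so ker(I - K) = span{u} = span{(1, -1, 1)} (it is exactly 1-dimensional because rank(I - K) = 2). Kernel of the adjoint: K is real, so (I - K)^* = I - K^T = I - v u^T, and (I - v u^T) v = v - v (u·v) = 0; hence ker((I - K)^*) = span{v} = span{(-4, -2, 3)}. Therefore (I - K) x = y is solvable iff <y, v> = 0, i.e. iff -4y_1 - 2y_2 + 3y_3 = 0. When this holds, K y = u (v·y) = 0, so (I - K) y = y and x = y is a particular solution; the full solution set is the line x = y + c·u = y + c·(1, -1, 1), c ∈ C.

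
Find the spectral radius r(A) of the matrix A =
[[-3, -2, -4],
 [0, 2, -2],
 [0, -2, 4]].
r(A) = (6 + sqrt(20))/2 ≈ 5.2361

The eigenvalues of A are the roots of its characteristic polynomial. With M = A (coefficients from the trace, the sum of principal 2x2 minors, and det A):
  p(λ) = det(λ I - M) = λ^3 - 3λ^2 - 14λ + 12.
By the rational root theorem any rational root is an integer divisor of 12. Testing λ = -3: p(-3) = -27 - 27 + 42 + 12 = 0, so λ = -3 is a root. Dividing out (λ + 3) leaves p(λ) = (λ + 3)(λ^2 - 6λ + 4). For λ^2 - 6λ + 4 the discriminant is 20. It is nonnegative but not a perfect square, so the roots are real and irrational: λ = (6 ± sqrt(20))/2 ≈ 5.2361, 0.7639.
Thus the eigenvalues (to 4 decimals) are 5.2361 (modulus 5.2361); 0.7639 (modulus 0.7639); -3 (modulus 3). The spectral radius is the largest modulus: r(A) = (6 + sqrt(20))/2 ≈ 5.2361. (Cross-check: r(A) ≤ ||A||_2 ≈ 6.3763; equality holds whenever A is normal, though it can also hold for some non-normal A.)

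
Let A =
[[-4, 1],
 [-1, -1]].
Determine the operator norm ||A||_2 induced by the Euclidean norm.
||A||_2 = sqrt((19 + sqrt(261))/2) ≈ 4.1926 (= sqrt(largest eigenvalue of A^T A))

||A||_2 = sigma_max(A) = sqrt(lambda_max(A^T A)). Form the symmetric matrix M = A^T A =
[[17, -3],
 [-3, 2]].
Its characteristic polynomial (trace, determinant of M give the coefficients) is
  p(λ) = det(λ I - M) = λ^2 - 19λ + 25.
For λ^2 - 19λ + 25 the discriminant is 261. It is nonnegative but not a perfect square, so the roots are real and irrational: λ = (19 ± sqrt(261))/2 ≈ 17.5777, 1.4223.
So the eigenvalues of A^T A are ≈ 1.4223, 17.5777 (all ≥ 0, as they must be for A^T A). The largest is λ_max = (19 + sqrt(261))/2 ≈ 17.5777, hence ||A||_2 = sqrt(λ_max) = sqrt((19 + sqrt(261))/2) ≈ 4.1926.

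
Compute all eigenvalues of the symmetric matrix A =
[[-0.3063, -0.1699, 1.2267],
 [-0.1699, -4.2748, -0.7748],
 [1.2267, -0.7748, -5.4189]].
sigma(A) ≈ {-6, -4, 0}

A is real symmetric, so its spectrum consists of real eigenvalues. Expanding the characteristic polynomial of the displayed matrix gives
  det(λ I - A) = p(λ) = λ^3 + (10)λ^2 + (24)λ + (0).
Solving p(λ) = 0 yields eigenvalues ≈ -6, -4, 0. (A is shown rounded to 4 decimals, so these recover the underlying integer eigenvalues to within that precision.)
Verification: the trace of A = -10 equals the sum of eigenvalues -10, and det(A) ≈ 0.0006 matches the eigenvalue product 0.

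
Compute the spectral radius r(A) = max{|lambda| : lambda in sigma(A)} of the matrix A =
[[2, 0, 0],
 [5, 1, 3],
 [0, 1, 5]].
r(A) = (6 + sqrt(28))/2 ≈ 5.6458

The eigenvalues of A are the roots of its characteristic polynomial. With M = A (coefficients from the trace, the sum of principal 2x2 minors, and det A):
  p(λ) = det(λ I - M) = λ^3 - 8λ^2 + 14λ - 4.
By the rational root theorem any rational root is an integer divisor of 4. Testing λ = 2: p(2) = 8 - 32 + 28 - 4 = 0, so λ = 2 is a root. Dividing out (λ - 2) leaves p(λ) = (λ - 2)(λ^2 - 6λ + 2). For λ^2 - 6λ + 2 the discriminant is 28. It is nonnegative but not a perfect square, so the roots are real and irrational: λ = (6 ± sqrt(28))/2 ≈ 5.6458, 0.3542.
Thus the eigenvalues (to 4 decimals) are 5.6458 (modulus 5.6458); 0.3542 (modulus 0.3542); 2 (modulus 2). The spectral radius is the largest modulus: r(A) = (6 + sqrt(28))/2 ≈ 5.6458. (Cross-check: r(A) ≤ ||A||_2 ≈ 6.97; equality holds whenever A is normal, though it can also hold for some non-normal A.)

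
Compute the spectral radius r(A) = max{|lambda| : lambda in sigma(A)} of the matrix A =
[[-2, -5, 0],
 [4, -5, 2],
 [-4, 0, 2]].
r(A) ≈ 6.0743

The eigenvalues of A are the roots of its characteristic polynomial. With M = A (coefficients from the trace, the sum of principal 2x2 minors, and det A):
  p(λ) = det(λ I - M) = λ^3 + 5λ^2 + 16λ - 100.
No integer candidate from the rational root theorem (±divisors of 100) is a root, so the roots are irrational. The cubic discriminant is Δ = -373984 < 0, so there is one real root and a complex-conjugate pair. p(2) = -40 and p(3) = 20 have opposite signs, so a root lies in (2, 3); Newton's method refines it to λ ≈ 2.7103. Dividing out (λ - (2.7103)) leaves approximately λ^2 + 7.7103λ + 36.8968. For λ^2 + 7.7103λ + 36.8968 the discriminant is -88.1391. It is negative, so the remaining roots are the complex-conjugate pair λ ≈ -3.8551 ± 4.6941i. Their product equals the constant term, so |λ|^2 ≈ 36.8968 and |λ| ≈ 6.0743.
Thus the eigenvalues (to 4 decimals) are 2.7103 (modulus 2.7103); -3.8551 ± 4.6941i (modulus 6.0743). The spectral radius is the largest modulus: r(A) ≈ 6.0743. (Cross-check: r(A) ≤ ||A||_2 ≈ 7.5395; equality holds whenever A is normal, though it can also hold for some non-normal A.)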